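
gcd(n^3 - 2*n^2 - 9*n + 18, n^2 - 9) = n^2 - 9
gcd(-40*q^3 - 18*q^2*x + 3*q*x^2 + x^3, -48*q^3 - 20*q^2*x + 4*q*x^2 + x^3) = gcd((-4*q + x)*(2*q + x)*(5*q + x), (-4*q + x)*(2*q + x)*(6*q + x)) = -8*q^2 - 2*q*x + x^2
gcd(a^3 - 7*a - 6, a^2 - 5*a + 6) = a - 3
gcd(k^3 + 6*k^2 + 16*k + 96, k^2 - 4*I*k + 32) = k + 4*I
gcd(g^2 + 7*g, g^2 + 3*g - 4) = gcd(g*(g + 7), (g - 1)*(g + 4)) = 1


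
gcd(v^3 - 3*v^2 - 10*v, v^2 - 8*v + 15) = v - 5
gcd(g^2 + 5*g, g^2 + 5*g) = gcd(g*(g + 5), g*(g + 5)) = g^2 + 5*g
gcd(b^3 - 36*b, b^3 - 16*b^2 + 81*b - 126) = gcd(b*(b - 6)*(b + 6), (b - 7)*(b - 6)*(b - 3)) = b - 6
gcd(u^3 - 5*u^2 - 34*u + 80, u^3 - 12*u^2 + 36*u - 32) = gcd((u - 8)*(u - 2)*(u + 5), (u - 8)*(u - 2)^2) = u^2 - 10*u + 16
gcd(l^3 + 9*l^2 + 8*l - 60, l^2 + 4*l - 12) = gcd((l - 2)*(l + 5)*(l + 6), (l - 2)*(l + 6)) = l^2 + 4*l - 12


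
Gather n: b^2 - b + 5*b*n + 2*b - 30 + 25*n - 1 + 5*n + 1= b^2 + b + n*(5*b + 30) - 30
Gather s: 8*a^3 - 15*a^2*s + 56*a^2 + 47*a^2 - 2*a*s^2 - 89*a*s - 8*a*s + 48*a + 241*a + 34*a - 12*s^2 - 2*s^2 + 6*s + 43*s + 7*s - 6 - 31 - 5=8*a^3 + 103*a^2 + 323*a + s^2*(-2*a - 14) + s*(-15*a^2 - 97*a + 56) - 42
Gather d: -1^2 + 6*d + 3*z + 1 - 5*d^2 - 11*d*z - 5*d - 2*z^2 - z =-5*d^2 + d*(1 - 11*z) - 2*z^2 + 2*z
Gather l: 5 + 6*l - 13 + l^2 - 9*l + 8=l^2 - 3*l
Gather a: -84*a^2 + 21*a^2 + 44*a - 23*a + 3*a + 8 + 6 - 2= -63*a^2 + 24*a + 12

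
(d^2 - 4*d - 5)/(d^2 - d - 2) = (d - 5)/(d - 2)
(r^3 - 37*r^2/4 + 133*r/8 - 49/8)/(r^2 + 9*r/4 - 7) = (2*r^2 - 15*r + 7)/(2*(r + 4))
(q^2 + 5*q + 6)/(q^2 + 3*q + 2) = (q + 3)/(q + 1)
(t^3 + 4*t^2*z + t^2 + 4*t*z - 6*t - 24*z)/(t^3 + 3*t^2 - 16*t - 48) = (t^2 + 4*t*z - 2*t - 8*z)/(t^2 - 16)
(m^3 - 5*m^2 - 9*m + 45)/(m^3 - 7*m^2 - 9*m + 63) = (m - 5)/(m - 7)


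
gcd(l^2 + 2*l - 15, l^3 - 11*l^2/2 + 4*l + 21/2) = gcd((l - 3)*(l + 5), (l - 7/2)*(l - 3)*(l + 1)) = l - 3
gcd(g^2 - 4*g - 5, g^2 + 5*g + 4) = g + 1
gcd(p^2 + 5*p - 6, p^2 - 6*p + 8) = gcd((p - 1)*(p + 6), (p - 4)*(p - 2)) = 1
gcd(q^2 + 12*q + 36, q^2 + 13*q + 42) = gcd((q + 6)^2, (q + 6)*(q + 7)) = q + 6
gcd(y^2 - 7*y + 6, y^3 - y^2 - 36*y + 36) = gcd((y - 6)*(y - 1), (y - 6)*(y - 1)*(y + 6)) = y^2 - 7*y + 6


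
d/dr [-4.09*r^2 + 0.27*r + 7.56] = 0.27 - 8.18*r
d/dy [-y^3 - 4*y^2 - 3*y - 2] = -3*y^2 - 8*y - 3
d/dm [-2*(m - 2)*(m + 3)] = -4*m - 2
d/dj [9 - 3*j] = -3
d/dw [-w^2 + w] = 1 - 2*w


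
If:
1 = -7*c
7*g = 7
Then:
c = -1/7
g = 1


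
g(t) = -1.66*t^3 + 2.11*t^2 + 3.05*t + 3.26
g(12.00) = -2524.78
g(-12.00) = 3138.98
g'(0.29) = 3.85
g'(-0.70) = -2.34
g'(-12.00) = -764.71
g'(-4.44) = -113.86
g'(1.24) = 0.63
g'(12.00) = -663.43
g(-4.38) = 169.87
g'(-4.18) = -101.60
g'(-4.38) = -110.97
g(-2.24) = 25.67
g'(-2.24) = -31.39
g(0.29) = 4.28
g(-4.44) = 176.61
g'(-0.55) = -0.78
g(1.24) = 7.12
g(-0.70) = 2.73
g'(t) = -4.98*t^2 + 4.22*t + 3.05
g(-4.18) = 148.62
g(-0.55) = 2.50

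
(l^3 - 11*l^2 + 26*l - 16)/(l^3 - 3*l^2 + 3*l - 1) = (l^2 - 10*l + 16)/(l^2 - 2*l + 1)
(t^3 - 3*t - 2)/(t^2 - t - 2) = t + 1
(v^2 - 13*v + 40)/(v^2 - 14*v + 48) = (v - 5)/(v - 6)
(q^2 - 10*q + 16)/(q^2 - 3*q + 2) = (q - 8)/(q - 1)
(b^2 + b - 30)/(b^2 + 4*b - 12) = (b - 5)/(b - 2)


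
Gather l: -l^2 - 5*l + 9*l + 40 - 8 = -l^2 + 4*l + 32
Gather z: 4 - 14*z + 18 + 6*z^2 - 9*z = 6*z^2 - 23*z + 22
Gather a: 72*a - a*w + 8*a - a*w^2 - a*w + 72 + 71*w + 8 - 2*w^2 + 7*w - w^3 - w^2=a*(-w^2 - 2*w + 80) - w^3 - 3*w^2 + 78*w + 80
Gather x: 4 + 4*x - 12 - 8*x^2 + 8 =-8*x^2 + 4*x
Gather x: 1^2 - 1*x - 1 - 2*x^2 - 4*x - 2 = -2*x^2 - 5*x - 2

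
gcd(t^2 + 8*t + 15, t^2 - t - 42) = 1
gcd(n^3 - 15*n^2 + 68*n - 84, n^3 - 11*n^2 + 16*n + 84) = n^2 - 13*n + 42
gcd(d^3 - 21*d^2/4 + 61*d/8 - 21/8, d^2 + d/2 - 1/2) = d - 1/2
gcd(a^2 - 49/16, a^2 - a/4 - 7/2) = a + 7/4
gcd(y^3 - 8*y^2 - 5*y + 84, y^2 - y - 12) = y^2 - y - 12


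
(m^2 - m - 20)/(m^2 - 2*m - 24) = (m - 5)/(m - 6)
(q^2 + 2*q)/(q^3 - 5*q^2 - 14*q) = 1/(q - 7)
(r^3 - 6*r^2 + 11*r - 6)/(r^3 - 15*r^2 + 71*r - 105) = (r^2 - 3*r + 2)/(r^2 - 12*r + 35)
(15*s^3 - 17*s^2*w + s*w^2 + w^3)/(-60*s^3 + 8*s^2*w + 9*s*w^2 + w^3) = (-3*s^2 + 4*s*w - w^2)/(12*s^2 - 4*s*w - w^2)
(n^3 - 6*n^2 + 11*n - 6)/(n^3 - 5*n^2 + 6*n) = (n - 1)/n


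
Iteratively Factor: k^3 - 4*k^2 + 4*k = (k)*(k^2 - 4*k + 4) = k*(k - 2)*(k - 2)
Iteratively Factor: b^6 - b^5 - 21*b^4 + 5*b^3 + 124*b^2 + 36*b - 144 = (b - 1)*(b^5 - 21*b^3 - 16*b^2 + 108*b + 144) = (b - 1)*(b + 2)*(b^4 - 2*b^3 - 17*b^2 + 18*b + 72) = (b - 1)*(b + 2)*(b + 3)*(b^3 - 5*b^2 - 2*b + 24) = (b - 3)*(b - 1)*(b + 2)*(b + 3)*(b^2 - 2*b - 8) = (b - 4)*(b - 3)*(b - 1)*(b + 2)*(b + 3)*(b + 2)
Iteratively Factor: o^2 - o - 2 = (o + 1)*(o - 2)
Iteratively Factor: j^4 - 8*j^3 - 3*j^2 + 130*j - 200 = (j - 5)*(j^3 - 3*j^2 - 18*j + 40) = (j - 5)*(j + 4)*(j^2 - 7*j + 10) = (j - 5)*(j - 2)*(j + 4)*(j - 5)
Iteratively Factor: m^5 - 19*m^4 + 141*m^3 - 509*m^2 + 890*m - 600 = (m - 3)*(m^4 - 16*m^3 + 93*m^2 - 230*m + 200) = (m - 3)*(m - 2)*(m^3 - 14*m^2 + 65*m - 100) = (m - 4)*(m - 3)*(m - 2)*(m^2 - 10*m + 25) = (m - 5)*(m - 4)*(m - 3)*(m - 2)*(m - 5)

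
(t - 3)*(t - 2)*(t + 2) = t^3 - 3*t^2 - 4*t + 12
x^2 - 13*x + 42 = (x - 7)*(x - 6)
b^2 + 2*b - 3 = (b - 1)*(b + 3)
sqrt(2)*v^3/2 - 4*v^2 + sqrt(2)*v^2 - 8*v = v*(v - 4*sqrt(2))*(sqrt(2)*v/2 + sqrt(2))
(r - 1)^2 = r^2 - 2*r + 1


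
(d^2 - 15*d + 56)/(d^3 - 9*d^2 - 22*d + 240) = (d - 7)/(d^2 - d - 30)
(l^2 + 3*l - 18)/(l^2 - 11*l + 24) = (l + 6)/(l - 8)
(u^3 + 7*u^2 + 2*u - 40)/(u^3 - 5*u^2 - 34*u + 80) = (u + 4)/(u - 8)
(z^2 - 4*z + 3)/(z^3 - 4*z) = (z^2 - 4*z + 3)/(z*(z^2 - 4))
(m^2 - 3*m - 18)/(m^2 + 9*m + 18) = (m - 6)/(m + 6)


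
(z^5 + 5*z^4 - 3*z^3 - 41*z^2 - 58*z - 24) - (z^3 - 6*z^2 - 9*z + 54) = z^5 + 5*z^4 - 4*z^3 - 35*z^2 - 49*z - 78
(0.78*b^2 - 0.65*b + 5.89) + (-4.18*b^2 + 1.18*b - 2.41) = -3.4*b^2 + 0.53*b + 3.48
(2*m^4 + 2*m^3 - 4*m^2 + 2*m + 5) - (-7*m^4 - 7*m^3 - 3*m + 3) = 9*m^4 + 9*m^3 - 4*m^2 + 5*m + 2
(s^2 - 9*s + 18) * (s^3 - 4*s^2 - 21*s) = s^5 - 13*s^4 + 33*s^3 + 117*s^2 - 378*s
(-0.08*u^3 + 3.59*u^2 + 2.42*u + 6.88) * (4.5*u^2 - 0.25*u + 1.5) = -0.36*u^5 + 16.175*u^4 + 9.8725*u^3 + 35.74*u^2 + 1.91*u + 10.32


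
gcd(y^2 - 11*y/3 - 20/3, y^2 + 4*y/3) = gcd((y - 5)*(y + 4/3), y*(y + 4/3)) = y + 4/3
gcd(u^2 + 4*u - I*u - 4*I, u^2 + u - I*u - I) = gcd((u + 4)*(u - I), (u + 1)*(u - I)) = u - I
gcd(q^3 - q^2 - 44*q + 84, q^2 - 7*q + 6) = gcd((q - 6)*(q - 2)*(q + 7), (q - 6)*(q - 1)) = q - 6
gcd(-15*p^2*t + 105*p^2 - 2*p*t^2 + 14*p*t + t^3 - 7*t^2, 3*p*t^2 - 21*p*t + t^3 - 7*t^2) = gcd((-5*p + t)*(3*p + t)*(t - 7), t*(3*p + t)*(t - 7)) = 3*p*t - 21*p + t^2 - 7*t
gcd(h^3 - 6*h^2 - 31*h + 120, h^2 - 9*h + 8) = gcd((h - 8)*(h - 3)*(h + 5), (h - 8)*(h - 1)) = h - 8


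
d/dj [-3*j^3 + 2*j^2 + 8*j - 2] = -9*j^2 + 4*j + 8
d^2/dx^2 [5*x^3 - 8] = 30*x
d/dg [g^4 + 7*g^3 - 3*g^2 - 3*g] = 4*g^3 + 21*g^2 - 6*g - 3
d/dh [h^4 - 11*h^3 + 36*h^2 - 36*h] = 4*h^3 - 33*h^2 + 72*h - 36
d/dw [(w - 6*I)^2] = 2*w - 12*I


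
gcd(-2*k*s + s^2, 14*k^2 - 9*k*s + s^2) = -2*k + s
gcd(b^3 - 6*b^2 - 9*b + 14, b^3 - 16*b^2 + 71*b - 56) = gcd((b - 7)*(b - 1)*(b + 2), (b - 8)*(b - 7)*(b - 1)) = b^2 - 8*b + 7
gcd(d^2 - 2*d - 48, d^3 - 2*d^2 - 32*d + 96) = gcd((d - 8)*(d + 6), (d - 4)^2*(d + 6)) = d + 6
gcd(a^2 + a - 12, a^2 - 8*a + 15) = a - 3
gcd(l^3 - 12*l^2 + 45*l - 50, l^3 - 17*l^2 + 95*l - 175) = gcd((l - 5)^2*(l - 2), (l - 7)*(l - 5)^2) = l^2 - 10*l + 25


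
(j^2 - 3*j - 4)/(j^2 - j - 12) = (j + 1)/(j + 3)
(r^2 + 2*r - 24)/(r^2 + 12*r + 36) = (r - 4)/(r + 6)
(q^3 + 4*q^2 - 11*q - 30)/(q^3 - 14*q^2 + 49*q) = (q^3 + 4*q^2 - 11*q - 30)/(q*(q^2 - 14*q + 49))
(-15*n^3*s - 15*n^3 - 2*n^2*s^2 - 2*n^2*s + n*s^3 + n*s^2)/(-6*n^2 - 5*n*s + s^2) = n*(15*n^2*s + 15*n^2 + 2*n*s^2 + 2*n*s - s^3 - s^2)/(6*n^2 + 5*n*s - s^2)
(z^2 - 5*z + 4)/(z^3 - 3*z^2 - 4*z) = (z - 1)/(z*(z + 1))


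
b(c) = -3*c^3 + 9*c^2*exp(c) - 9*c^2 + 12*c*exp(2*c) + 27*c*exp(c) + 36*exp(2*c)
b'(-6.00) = -215.80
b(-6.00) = 324.40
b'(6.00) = 37358189.72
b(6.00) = 17772611.87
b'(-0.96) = 14.90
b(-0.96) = -8.80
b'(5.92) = 31581453.59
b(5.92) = 15021483.13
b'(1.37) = 2183.91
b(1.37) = 999.58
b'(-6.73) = -286.34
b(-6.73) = 507.10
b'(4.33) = 1113251.52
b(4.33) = 528593.55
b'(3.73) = 314577.64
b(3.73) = 149427.57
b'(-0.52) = 35.79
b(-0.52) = 1.61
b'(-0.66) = 26.80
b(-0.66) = -2.74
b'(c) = 9*c^2*exp(c) - 9*c^2 + 24*c*exp(2*c) + 45*c*exp(c) - 18*c + 84*exp(2*c) + 27*exp(c)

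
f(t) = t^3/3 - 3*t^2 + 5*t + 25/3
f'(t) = t^2 - 6*t + 5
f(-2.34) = -24.06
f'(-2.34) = 24.52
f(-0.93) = 0.82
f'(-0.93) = 11.44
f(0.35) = 9.73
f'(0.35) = 3.02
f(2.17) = 8.46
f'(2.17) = -3.31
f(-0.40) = 5.83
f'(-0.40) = 7.56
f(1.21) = 10.58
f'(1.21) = -0.80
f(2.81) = 6.09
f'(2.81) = -3.96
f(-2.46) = -27.08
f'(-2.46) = 25.81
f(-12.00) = -1059.67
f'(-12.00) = 221.00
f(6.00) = 2.33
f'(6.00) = 5.00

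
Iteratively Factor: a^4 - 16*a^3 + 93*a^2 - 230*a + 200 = (a - 5)*(a^3 - 11*a^2 + 38*a - 40) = (a - 5)*(a - 4)*(a^2 - 7*a + 10) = (a - 5)^2*(a - 4)*(a - 2)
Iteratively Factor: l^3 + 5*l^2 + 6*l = (l + 2)*(l^2 + 3*l) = (l + 2)*(l + 3)*(l)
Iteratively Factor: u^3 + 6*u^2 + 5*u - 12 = (u + 3)*(u^2 + 3*u - 4) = (u - 1)*(u + 3)*(u + 4)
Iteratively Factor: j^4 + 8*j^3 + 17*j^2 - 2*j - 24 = (j + 3)*(j^3 + 5*j^2 + 2*j - 8) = (j + 2)*(j + 3)*(j^2 + 3*j - 4) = (j + 2)*(j + 3)*(j + 4)*(j - 1)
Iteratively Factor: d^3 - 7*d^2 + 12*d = (d - 3)*(d^2 - 4*d) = (d - 4)*(d - 3)*(d)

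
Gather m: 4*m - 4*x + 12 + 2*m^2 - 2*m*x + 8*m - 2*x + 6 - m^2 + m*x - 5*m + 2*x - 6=m^2 + m*(7 - x) - 4*x + 12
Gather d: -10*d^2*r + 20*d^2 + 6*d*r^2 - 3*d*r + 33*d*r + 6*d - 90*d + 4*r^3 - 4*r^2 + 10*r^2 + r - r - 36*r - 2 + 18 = d^2*(20 - 10*r) + d*(6*r^2 + 30*r - 84) + 4*r^3 + 6*r^2 - 36*r + 16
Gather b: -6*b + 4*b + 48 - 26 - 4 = 18 - 2*b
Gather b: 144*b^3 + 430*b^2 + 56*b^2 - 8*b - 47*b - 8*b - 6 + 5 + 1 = 144*b^3 + 486*b^2 - 63*b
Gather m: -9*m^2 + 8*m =-9*m^2 + 8*m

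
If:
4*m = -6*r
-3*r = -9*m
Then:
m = 0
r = 0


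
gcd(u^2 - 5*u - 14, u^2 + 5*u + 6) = u + 2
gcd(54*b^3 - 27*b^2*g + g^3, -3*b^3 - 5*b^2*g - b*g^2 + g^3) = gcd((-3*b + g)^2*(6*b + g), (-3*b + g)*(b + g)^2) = 3*b - g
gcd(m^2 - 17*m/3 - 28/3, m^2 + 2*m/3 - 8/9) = m + 4/3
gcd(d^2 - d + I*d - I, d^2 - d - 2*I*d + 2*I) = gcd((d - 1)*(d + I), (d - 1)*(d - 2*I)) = d - 1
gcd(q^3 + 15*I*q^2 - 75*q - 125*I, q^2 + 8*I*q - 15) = q + 5*I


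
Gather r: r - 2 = r - 2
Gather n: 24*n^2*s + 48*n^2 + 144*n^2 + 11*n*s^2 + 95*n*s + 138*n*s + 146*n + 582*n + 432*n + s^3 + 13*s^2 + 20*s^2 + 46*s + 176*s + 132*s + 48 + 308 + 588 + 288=n^2*(24*s + 192) + n*(11*s^2 + 233*s + 1160) + s^3 + 33*s^2 + 354*s + 1232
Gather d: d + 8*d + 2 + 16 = 9*d + 18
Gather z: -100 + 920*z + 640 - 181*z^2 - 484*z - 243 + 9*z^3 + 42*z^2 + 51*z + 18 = 9*z^3 - 139*z^2 + 487*z + 315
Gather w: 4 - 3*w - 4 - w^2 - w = -w^2 - 4*w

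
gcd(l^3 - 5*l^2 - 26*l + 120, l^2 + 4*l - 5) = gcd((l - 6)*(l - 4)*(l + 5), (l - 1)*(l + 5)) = l + 5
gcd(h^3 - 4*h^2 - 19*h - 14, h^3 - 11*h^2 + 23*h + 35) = h^2 - 6*h - 7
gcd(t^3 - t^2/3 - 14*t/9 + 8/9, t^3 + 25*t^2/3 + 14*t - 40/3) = t - 2/3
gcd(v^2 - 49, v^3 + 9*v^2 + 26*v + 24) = 1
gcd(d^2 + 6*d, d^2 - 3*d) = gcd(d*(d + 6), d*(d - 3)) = d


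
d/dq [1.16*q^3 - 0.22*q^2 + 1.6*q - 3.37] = 3.48*q^2 - 0.44*q + 1.6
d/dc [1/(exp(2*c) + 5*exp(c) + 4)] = (-2*exp(c) - 5)*exp(c)/(exp(2*c) + 5*exp(c) + 4)^2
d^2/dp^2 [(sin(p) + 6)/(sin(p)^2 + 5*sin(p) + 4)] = (-sin(p)^4 - 18*sin(p)^3 - 46*sin(p)^2 + 48*sin(p) + 212)/((sin(p) + 1)^2*(sin(p) + 4)^3)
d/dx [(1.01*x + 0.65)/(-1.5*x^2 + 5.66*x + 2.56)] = (1.515*x^2 + 1.95*x - 1.0934)/(2.25*x^4 - 16.98*x^3 + 24.3556*x^2 + 28.9792*x + 6.5536)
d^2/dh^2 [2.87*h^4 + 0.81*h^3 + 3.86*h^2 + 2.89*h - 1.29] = 34.44*h^2 + 4.86*h + 7.72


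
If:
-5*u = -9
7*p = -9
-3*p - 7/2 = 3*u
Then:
No Solution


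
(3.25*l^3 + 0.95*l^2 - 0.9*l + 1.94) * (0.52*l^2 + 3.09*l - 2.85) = 1.69*l^5 + 10.5365*l^4 - 6.795*l^3 - 4.4797*l^2 + 8.5596*l - 5.529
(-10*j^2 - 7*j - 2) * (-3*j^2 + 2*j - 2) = 30*j^4 + j^3 + 12*j^2 + 10*j + 4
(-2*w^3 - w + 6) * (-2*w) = 4*w^4 + 2*w^2 - 12*w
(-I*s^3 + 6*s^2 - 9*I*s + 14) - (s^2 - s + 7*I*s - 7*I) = -I*s^3 + 5*s^2 + s - 16*I*s + 14 + 7*I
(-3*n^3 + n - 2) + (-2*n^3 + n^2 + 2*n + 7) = -5*n^3 + n^2 + 3*n + 5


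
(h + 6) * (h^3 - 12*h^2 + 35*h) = h^4 - 6*h^3 - 37*h^2 + 210*h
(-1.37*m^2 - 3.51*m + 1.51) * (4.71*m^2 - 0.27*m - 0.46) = -6.4527*m^4 - 16.1622*m^3 + 8.69*m^2 + 1.2069*m - 0.6946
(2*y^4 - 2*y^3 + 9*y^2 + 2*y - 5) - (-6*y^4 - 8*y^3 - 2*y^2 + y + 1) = 8*y^4 + 6*y^3 + 11*y^2 + y - 6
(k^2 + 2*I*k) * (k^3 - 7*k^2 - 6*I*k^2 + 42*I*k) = k^5 - 7*k^4 - 4*I*k^4 + 12*k^3 + 28*I*k^3 - 84*k^2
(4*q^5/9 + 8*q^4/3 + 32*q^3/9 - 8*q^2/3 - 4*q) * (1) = 4*q^5/9 + 8*q^4/3 + 32*q^3/9 - 8*q^2/3 - 4*q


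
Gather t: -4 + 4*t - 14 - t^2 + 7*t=-t^2 + 11*t - 18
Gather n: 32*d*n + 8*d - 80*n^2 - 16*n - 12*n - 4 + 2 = 8*d - 80*n^2 + n*(32*d - 28) - 2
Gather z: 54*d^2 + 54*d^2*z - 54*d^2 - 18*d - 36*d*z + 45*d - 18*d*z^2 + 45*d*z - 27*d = -18*d*z^2 + z*(54*d^2 + 9*d)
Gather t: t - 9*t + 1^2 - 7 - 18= -8*t - 24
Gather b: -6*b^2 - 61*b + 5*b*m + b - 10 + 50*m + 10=-6*b^2 + b*(5*m - 60) + 50*m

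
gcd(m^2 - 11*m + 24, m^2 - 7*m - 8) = m - 8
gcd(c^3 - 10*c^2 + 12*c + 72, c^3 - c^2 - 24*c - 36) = c^2 - 4*c - 12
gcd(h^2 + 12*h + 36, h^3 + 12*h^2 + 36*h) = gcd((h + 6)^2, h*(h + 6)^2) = h^2 + 12*h + 36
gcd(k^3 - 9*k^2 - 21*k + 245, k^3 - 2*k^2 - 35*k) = k^2 - 2*k - 35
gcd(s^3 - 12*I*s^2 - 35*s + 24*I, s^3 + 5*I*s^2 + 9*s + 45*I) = s - 3*I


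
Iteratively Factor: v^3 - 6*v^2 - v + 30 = (v - 3)*(v^2 - 3*v - 10) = (v - 5)*(v - 3)*(v + 2)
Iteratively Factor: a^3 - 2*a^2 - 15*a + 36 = (a - 3)*(a^2 + a - 12) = (a - 3)^2*(a + 4)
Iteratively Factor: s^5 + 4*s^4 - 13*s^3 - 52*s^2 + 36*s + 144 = (s - 3)*(s^4 + 7*s^3 + 8*s^2 - 28*s - 48) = (s - 3)*(s + 4)*(s^3 + 3*s^2 - 4*s - 12) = (s - 3)*(s - 2)*(s + 4)*(s^2 + 5*s + 6) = (s - 3)*(s - 2)*(s + 2)*(s + 4)*(s + 3)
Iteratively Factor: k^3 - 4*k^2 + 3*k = (k - 3)*(k^2 - k) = (k - 3)*(k - 1)*(k)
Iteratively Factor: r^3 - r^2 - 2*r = (r - 2)*(r^2 + r) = r*(r - 2)*(r + 1)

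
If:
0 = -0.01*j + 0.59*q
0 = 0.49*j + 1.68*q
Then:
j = 0.00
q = 0.00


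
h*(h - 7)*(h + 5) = h^3 - 2*h^2 - 35*h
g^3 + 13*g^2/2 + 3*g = g*(g + 1/2)*(g + 6)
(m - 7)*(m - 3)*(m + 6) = m^3 - 4*m^2 - 39*m + 126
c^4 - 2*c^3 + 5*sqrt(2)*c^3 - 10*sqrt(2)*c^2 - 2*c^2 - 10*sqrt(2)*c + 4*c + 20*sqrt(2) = (c - 2)*(c - sqrt(2))*(c + sqrt(2))*(c + 5*sqrt(2))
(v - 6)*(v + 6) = v^2 - 36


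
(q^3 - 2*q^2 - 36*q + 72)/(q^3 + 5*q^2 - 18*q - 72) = (q^2 - 8*q + 12)/(q^2 - q - 12)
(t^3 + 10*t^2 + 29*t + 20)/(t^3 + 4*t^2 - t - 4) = (t + 5)/(t - 1)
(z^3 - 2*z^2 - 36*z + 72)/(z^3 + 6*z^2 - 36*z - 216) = (z - 2)/(z + 6)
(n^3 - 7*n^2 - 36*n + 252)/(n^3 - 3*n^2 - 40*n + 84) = (n - 6)/(n - 2)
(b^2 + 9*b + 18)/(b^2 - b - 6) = (b^2 + 9*b + 18)/(b^2 - b - 6)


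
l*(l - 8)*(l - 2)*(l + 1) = l^4 - 9*l^3 + 6*l^2 + 16*l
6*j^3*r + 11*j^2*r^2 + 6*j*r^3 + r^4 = r*(j + r)*(2*j + r)*(3*j + r)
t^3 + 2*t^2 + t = t*(t + 1)^2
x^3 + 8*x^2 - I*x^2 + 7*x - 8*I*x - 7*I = (x + 1)*(x + 7)*(x - I)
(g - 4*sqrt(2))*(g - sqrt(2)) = g^2 - 5*sqrt(2)*g + 8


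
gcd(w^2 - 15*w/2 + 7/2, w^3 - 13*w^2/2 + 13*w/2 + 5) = 1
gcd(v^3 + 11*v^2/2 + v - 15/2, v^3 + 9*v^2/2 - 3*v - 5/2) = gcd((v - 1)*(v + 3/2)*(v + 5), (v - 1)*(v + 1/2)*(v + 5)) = v^2 + 4*v - 5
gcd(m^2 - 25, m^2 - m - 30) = m + 5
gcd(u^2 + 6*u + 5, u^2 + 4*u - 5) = u + 5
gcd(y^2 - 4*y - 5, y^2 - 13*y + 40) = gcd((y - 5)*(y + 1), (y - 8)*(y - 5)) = y - 5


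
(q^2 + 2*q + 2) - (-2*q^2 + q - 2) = 3*q^2 + q + 4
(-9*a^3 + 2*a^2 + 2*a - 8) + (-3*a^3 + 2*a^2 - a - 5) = -12*a^3 + 4*a^2 + a - 13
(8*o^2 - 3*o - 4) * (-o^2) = -8*o^4 + 3*o^3 + 4*o^2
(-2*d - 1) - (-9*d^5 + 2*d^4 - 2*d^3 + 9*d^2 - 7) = 9*d^5 - 2*d^4 + 2*d^3 - 9*d^2 - 2*d + 6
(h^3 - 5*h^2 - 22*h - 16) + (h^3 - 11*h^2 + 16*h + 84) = 2*h^3 - 16*h^2 - 6*h + 68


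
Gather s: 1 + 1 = 2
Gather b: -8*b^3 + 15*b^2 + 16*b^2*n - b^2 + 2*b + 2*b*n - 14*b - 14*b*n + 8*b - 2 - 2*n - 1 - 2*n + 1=-8*b^3 + b^2*(16*n + 14) + b*(-12*n - 4) - 4*n - 2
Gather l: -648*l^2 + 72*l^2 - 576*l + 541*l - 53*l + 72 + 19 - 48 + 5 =-576*l^2 - 88*l + 48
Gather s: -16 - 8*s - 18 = -8*s - 34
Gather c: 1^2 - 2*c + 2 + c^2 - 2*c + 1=c^2 - 4*c + 4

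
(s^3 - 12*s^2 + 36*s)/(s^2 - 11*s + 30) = s*(s - 6)/(s - 5)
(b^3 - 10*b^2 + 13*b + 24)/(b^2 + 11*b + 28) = (b^3 - 10*b^2 + 13*b + 24)/(b^2 + 11*b + 28)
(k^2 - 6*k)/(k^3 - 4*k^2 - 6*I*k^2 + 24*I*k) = (k - 6)/(k^2 - 4*k - 6*I*k + 24*I)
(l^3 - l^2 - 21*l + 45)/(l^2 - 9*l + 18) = (l^2 + 2*l - 15)/(l - 6)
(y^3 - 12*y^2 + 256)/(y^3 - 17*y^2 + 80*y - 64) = (y + 4)/(y - 1)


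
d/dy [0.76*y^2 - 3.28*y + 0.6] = 1.52*y - 3.28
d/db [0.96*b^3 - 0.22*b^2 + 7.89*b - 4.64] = 2.88*b^2 - 0.44*b + 7.89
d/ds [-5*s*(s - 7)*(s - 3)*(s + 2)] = -20*s^3 + 120*s^2 - 10*s - 210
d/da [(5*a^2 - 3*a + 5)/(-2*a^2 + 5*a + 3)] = (19*a^2 + 50*a - 34)/(4*a^4 - 20*a^3 + 13*a^2 + 30*a + 9)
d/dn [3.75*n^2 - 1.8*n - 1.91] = 7.5*n - 1.8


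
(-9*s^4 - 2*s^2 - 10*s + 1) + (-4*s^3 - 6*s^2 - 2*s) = -9*s^4 - 4*s^3 - 8*s^2 - 12*s + 1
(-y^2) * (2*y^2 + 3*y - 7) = -2*y^4 - 3*y^3 + 7*y^2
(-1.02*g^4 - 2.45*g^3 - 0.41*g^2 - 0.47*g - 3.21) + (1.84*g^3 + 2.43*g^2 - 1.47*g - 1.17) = -1.02*g^4 - 0.61*g^3 + 2.02*g^2 - 1.94*g - 4.38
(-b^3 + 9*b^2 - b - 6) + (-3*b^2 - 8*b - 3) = -b^3 + 6*b^2 - 9*b - 9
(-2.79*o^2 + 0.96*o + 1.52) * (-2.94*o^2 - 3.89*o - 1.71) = 8.2026*o^4 + 8.0307*o^3 - 3.4323*o^2 - 7.5544*o - 2.5992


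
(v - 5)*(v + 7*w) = v^2 + 7*v*w - 5*v - 35*w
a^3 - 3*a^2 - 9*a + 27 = (a - 3)^2*(a + 3)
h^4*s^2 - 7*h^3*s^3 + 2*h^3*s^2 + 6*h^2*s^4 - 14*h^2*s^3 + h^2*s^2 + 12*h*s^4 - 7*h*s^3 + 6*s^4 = (h - 6*s)*(h - s)*(h*s + s)^2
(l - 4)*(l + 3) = l^2 - l - 12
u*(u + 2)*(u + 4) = u^3 + 6*u^2 + 8*u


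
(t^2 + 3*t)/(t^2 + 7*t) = (t + 3)/(t + 7)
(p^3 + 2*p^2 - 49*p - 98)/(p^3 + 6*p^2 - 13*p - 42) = (p - 7)/(p - 3)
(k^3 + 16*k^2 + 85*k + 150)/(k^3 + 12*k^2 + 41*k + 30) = (k + 5)/(k + 1)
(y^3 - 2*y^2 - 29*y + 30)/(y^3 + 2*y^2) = (y^3 - 2*y^2 - 29*y + 30)/(y^2*(y + 2))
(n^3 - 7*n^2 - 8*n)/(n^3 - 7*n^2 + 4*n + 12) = n*(n - 8)/(n^2 - 8*n + 12)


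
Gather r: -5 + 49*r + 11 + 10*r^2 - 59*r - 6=10*r^2 - 10*r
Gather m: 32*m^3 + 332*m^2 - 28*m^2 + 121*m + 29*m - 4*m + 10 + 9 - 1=32*m^3 + 304*m^2 + 146*m + 18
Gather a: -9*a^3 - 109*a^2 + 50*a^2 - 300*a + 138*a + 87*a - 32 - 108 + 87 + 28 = -9*a^3 - 59*a^2 - 75*a - 25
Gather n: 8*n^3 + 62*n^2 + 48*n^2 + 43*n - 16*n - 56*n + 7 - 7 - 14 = 8*n^3 + 110*n^2 - 29*n - 14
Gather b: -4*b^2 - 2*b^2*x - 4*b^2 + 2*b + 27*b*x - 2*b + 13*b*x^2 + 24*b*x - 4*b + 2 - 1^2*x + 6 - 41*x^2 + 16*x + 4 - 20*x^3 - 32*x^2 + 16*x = b^2*(-2*x - 8) + b*(13*x^2 + 51*x - 4) - 20*x^3 - 73*x^2 + 31*x + 12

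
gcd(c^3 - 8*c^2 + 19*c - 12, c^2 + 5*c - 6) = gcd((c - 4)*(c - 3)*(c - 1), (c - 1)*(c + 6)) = c - 1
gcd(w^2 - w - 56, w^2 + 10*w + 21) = w + 7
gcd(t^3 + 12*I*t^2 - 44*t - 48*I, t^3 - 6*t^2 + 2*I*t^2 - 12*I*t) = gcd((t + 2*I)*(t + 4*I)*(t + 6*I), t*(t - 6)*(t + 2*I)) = t + 2*I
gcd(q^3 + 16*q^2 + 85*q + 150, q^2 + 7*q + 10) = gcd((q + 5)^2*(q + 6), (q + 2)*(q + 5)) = q + 5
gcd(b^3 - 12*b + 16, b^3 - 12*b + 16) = b^3 - 12*b + 16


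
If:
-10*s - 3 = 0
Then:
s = -3/10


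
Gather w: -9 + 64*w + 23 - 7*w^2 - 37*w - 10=-7*w^2 + 27*w + 4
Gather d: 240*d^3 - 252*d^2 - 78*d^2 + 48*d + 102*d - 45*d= 240*d^3 - 330*d^2 + 105*d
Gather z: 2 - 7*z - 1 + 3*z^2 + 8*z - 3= 3*z^2 + z - 2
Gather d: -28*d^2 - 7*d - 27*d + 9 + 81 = -28*d^2 - 34*d + 90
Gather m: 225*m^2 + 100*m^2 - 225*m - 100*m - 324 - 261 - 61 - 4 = 325*m^2 - 325*m - 650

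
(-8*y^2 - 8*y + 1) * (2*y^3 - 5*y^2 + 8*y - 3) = -16*y^5 + 24*y^4 - 22*y^3 - 45*y^2 + 32*y - 3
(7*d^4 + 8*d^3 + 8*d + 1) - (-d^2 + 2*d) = 7*d^4 + 8*d^3 + d^2 + 6*d + 1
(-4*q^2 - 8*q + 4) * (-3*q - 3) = 12*q^3 + 36*q^2 + 12*q - 12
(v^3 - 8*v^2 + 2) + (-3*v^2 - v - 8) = v^3 - 11*v^2 - v - 6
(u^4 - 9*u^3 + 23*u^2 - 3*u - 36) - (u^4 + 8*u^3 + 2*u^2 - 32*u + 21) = -17*u^3 + 21*u^2 + 29*u - 57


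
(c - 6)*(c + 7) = c^2 + c - 42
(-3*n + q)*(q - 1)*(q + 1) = -3*n*q^2 + 3*n + q^3 - q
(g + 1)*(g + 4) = g^2 + 5*g + 4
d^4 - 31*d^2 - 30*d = d*(d - 6)*(d + 1)*(d + 5)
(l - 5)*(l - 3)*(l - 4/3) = l^3 - 28*l^2/3 + 77*l/3 - 20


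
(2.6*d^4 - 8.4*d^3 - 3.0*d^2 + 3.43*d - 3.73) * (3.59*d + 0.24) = 9.334*d^5 - 29.532*d^4 - 12.786*d^3 + 11.5937*d^2 - 12.5675*d - 0.8952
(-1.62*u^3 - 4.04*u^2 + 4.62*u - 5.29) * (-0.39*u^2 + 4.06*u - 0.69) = 0.6318*u^5 - 5.0016*u^4 - 17.0864*u^3 + 23.6079*u^2 - 24.6652*u + 3.6501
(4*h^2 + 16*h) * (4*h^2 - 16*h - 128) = 16*h^4 - 768*h^2 - 2048*h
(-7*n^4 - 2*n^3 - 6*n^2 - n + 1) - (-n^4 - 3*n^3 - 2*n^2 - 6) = -6*n^4 + n^3 - 4*n^2 - n + 7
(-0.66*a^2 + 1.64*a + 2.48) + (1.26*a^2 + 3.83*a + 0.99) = 0.6*a^2 + 5.47*a + 3.47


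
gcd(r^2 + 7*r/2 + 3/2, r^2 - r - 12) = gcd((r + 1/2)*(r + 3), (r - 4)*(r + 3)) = r + 3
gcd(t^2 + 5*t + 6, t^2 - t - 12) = t + 3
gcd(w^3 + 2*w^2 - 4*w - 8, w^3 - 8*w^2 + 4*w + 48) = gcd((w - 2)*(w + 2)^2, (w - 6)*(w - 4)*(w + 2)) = w + 2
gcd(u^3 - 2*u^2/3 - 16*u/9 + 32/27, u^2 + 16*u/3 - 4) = u - 2/3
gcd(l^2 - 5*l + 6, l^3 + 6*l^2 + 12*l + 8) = 1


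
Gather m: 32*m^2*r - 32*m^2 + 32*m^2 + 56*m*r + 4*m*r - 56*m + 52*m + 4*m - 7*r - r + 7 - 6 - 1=32*m^2*r + 60*m*r - 8*r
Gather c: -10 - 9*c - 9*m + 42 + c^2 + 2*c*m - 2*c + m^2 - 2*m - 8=c^2 + c*(2*m - 11) + m^2 - 11*m + 24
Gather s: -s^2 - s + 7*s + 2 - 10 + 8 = -s^2 + 6*s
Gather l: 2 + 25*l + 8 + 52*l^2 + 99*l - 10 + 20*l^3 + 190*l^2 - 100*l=20*l^3 + 242*l^2 + 24*l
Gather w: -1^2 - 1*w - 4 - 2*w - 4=-3*w - 9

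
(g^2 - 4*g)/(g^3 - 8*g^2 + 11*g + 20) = g/(g^2 - 4*g - 5)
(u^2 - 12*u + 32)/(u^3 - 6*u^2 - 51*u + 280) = (u - 4)/(u^2 + 2*u - 35)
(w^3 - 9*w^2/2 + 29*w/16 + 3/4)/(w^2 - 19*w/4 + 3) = w + 1/4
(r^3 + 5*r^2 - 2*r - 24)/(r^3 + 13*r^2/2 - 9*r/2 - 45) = 2*(r^2 + 2*r - 8)/(2*r^2 + 7*r - 30)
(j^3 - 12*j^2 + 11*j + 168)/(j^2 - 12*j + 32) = (j^2 - 4*j - 21)/(j - 4)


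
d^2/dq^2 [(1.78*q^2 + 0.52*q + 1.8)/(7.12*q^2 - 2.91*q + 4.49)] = (1.13686837721616e-13*q^4 + 126.482528*q^3 + 206.072736*q^2 - 323.510016*q + 0.755971999999996)/(360.944128*q^6 - 442.562112*q^5 + 863.732184*q^4 - 582.817419*q^3 + 544.685043*q^2 - 175.997673*q + 90.518849)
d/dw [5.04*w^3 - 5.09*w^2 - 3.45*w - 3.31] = 15.12*w^2 - 10.18*w - 3.45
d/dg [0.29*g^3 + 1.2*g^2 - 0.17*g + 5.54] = 0.87*g^2 + 2.4*g - 0.17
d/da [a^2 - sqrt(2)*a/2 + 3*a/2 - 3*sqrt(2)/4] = 2*a - sqrt(2)/2 + 3/2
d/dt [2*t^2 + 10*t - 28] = 4*t + 10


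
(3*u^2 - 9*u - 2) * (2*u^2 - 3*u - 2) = 6*u^4 - 27*u^3 + 17*u^2 + 24*u + 4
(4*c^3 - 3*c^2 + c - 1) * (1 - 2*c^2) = -8*c^5 + 6*c^4 + 2*c^3 - c^2 + c - 1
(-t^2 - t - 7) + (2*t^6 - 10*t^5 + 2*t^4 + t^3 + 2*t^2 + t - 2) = 2*t^6 - 10*t^5 + 2*t^4 + t^3 + t^2 - 9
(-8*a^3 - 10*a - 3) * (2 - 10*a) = 80*a^4 - 16*a^3 + 100*a^2 + 10*a - 6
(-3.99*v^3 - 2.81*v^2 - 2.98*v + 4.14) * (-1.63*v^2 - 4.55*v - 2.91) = 6.5037*v^5 + 22.7348*v^4 + 29.2538*v^3 + 14.9879*v^2 - 10.1652*v - 12.0474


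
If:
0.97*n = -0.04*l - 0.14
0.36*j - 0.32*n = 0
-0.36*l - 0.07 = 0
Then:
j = -0.12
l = -0.19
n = -0.14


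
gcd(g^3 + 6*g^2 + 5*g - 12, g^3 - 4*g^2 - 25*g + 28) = g^2 + 3*g - 4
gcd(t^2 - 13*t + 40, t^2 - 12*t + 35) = t - 5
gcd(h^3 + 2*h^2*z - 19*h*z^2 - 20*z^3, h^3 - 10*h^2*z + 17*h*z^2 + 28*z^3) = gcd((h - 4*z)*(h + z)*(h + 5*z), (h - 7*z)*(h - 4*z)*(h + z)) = -h^2 + 3*h*z + 4*z^2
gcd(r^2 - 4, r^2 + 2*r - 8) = r - 2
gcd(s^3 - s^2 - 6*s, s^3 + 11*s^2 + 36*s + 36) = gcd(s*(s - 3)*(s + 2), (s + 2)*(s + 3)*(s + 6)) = s + 2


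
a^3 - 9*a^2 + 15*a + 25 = (a - 5)^2*(a + 1)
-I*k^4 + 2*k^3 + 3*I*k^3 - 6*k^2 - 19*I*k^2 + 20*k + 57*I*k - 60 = (k - 3)*(k - 4*I)*(k + 5*I)*(-I*k + 1)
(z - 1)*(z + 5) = z^2 + 4*z - 5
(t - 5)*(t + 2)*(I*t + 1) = I*t^3 + t^2 - 3*I*t^2 - 3*t - 10*I*t - 10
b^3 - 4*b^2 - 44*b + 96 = (b - 8)*(b - 2)*(b + 6)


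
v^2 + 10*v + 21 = (v + 3)*(v + 7)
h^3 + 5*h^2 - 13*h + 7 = (h - 1)^2*(h + 7)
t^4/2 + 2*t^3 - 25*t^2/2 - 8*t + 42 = (t/2 + 1)*(t - 3)*(t - 2)*(t + 7)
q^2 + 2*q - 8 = (q - 2)*(q + 4)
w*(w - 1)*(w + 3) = w^3 + 2*w^2 - 3*w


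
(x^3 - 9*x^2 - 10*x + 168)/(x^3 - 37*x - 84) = (x - 6)/(x + 3)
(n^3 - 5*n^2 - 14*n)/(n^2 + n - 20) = n*(n^2 - 5*n - 14)/(n^2 + n - 20)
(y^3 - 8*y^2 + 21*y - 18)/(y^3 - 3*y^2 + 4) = (y^2 - 6*y + 9)/(y^2 - y - 2)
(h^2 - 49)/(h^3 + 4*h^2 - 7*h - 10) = (h^2 - 49)/(h^3 + 4*h^2 - 7*h - 10)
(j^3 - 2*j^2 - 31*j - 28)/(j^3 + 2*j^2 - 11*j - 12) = (j - 7)/(j - 3)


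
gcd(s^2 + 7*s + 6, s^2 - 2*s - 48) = s + 6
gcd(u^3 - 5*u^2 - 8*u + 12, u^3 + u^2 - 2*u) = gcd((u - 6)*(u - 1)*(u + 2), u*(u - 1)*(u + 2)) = u^2 + u - 2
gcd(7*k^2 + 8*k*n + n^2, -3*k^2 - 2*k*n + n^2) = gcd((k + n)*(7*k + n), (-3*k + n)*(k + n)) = k + n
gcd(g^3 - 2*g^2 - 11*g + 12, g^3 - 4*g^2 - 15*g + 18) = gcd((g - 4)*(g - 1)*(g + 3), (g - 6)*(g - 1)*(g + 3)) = g^2 + 2*g - 3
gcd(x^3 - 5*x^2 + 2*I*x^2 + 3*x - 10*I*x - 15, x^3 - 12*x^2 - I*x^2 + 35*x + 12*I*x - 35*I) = x^2 + x*(-5 - I) + 5*I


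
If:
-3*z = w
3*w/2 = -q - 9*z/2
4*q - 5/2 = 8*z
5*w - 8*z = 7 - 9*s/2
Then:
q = 0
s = -1/24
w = 15/16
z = -5/16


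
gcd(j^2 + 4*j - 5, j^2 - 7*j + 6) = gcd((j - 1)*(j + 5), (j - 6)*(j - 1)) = j - 1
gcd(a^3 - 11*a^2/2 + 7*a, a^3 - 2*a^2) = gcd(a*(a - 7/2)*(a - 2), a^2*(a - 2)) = a^2 - 2*a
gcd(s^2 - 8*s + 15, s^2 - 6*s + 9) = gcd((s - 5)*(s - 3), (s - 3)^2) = s - 3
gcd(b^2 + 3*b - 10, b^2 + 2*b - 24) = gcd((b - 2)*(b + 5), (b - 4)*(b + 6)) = 1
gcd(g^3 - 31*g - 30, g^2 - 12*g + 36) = g - 6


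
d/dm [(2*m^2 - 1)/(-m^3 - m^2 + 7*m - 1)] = (2*m^4 + 11*m^2 - 6*m + 7)/(m^6 + 2*m^5 - 13*m^4 - 12*m^3 + 51*m^2 - 14*m + 1)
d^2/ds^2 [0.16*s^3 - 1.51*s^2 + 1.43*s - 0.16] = 0.96*s - 3.02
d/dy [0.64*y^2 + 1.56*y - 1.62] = 1.28*y + 1.56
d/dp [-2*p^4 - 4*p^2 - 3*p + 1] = -8*p^3 - 8*p - 3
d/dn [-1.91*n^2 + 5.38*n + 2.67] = 5.38 - 3.82*n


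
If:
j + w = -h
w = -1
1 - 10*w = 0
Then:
No Solution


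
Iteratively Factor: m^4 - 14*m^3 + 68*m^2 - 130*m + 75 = (m - 3)*(m^3 - 11*m^2 + 35*m - 25) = (m - 3)*(m - 1)*(m^2 - 10*m + 25) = (m - 5)*(m - 3)*(m - 1)*(m - 5)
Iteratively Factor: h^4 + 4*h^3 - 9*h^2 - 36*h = (h - 3)*(h^3 + 7*h^2 + 12*h) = (h - 3)*(h + 4)*(h^2 + 3*h) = h*(h - 3)*(h + 4)*(h + 3)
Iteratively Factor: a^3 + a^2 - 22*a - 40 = (a + 4)*(a^2 - 3*a - 10) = (a - 5)*(a + 4)*(a + 2)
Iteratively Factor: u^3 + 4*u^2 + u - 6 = (u - 1)*(u^2 + 5*u + 6) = (u - 1)*(u + 3)*(u + 2)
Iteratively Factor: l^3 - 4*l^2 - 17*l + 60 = (l - 3)*(l^2 - l - 20) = (l - 3)*(l + 4)*(l - 5)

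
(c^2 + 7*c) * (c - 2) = c^3 + 5*c^2 - 14*c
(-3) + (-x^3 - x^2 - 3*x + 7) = -x^3 - x^2 - 3*x + 4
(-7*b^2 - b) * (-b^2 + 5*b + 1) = 7*b^4 - 34*b^3 - 12*b^2 - b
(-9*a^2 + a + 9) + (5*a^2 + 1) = -4*a^2 + a + 10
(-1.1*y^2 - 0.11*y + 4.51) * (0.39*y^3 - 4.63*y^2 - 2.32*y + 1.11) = -0.429*y^5 + 5.0501*y^4 + 4.8202*y^3 - 21.8471*y^2 - 10.5853*y + 5.0061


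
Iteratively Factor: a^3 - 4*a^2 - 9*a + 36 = (a - 3)*(a^2 - a - 12) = (a - 4)*(a - 3)*(a + 3)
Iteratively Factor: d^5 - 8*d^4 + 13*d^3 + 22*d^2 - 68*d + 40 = (d - 1)*(d^4 - 7*d^3 + 6*d^2 + 28*d - 40) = (d - 2)*(d - 1)*(d^3 - 5*d^2 - 4*d + 20) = (d - 5)*(d - 2)*(d - 1)*(d^2 - 4) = (d - 5)*(d - 2)*(d - 1)*(d + 2)*(d - 2)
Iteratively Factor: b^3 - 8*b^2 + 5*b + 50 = (b + 2)*(b^2 - 10*b + 25) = (b - 5)*(b + 2)*(b - 5)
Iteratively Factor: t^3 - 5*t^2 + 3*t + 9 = (t - 3)*(t^2 - 2*t - 3) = (t - 3)*(t + 1)*(t - 3)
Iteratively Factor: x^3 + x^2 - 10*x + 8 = (x - 2)*(x^2 + 3*x - 4) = (x - 2)*(x - 1)*(x + 4)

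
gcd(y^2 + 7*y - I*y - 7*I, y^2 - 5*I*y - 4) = y - I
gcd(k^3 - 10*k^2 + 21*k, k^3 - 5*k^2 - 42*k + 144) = k - 3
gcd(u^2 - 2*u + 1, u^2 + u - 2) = u - 1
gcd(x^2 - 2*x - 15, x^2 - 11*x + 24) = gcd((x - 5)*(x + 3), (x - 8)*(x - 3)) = 1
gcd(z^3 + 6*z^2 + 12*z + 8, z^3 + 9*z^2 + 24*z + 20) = z^2 + 4*z + 4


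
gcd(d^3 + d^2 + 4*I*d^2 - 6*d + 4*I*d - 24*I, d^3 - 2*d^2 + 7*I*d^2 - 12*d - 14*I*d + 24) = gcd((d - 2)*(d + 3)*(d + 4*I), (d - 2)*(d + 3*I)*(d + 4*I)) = d^2 + d*(-2 + 4*I) - 8*I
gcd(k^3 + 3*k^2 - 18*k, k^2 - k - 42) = k + 6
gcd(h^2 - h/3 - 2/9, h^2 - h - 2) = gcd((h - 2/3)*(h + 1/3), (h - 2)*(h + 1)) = 1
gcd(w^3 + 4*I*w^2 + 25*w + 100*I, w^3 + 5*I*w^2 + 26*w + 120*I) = w^2 - I*w + 20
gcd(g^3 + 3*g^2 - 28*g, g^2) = g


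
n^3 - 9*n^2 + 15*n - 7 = (n - 7)*(n - 1)^2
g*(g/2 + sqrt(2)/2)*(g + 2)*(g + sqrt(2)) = g^4/2 + g^3 + sqrt(2)*g^3 + g^2 + 2*sqrt(2)*g^2 + 2*g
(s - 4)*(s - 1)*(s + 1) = s^3 - 4*s^2 - s + 4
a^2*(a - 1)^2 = a^4 - 2*a^3 + a^2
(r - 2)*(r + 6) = r^2 + 4*r - 12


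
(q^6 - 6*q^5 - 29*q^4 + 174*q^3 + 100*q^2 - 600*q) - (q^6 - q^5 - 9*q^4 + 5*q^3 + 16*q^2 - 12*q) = -5*q^5 - 20*q^4 + 169*q^3 + 84*q^2 - 588*q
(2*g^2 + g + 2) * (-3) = -6*g^2 - 3*g - 6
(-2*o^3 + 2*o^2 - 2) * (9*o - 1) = -18*o^4 + 20*o^3 - 2*o^2 - 18*o + 2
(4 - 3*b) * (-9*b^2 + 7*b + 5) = 27*b^3 - 57*b^2 + 13*b + 20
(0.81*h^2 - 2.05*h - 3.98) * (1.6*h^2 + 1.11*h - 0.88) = 1.296*h^4 - 2.3809*h^3 - 9.3563*h^2 - 2.6138*h + 3.5024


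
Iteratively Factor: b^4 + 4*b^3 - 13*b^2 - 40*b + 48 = (b - 1)*(b^3 + 5*b^2 - 8*b - 48) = (b - 1)*(b + 4)*(b^2 + b - 12) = (b - 3)*(b - 1)*(b + 4)*(b + 4)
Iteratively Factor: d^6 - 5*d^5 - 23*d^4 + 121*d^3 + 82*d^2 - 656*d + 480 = (d - 1)*(d^5 - 4*d^4 - 27*d^3 + 94*d^2 + 176*d - 480) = (d - 2)*(d - 1)*(d^4 - 2*d^3 - 31*d^2 + 32*d + 240) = (d - 2)*(d - 1)*(d + 3)*(d^3 - 5*d^2 - 16*d + 80) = (d - 2)*(d - 1)*(d + 3)*(d + 4)*(d^2 - 9*d + 20) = (d - 5)*(d - 2)*(d - 1)*(d + 3)*(d + 4)*(d - 4)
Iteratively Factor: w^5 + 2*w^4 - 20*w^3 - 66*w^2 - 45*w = (w + 3)*(w^4 - w^3 - 17*w^2 - 15*w) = (w - 5)*(w + 3)*(w^3 + 4*w^2 + 3*w) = w*(w - 5)*(w + 3)*(w^2 + 4*w + 3) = w*(w - 5)*(w + 1)*(w + 3)*(w + 3)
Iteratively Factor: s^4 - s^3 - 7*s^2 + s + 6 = (s + 2)*(s^3 - 3*s^2 - s + 3) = (s - 3)*(s + 2)*(s^2 - 1) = (s - 3)*(s + 1)*(s + 2)*(s - 1)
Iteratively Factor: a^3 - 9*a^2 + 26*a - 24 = (a - 4)*(a^2 - 5*a + 6) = (a - 4)*(a - 3)*(a - 2)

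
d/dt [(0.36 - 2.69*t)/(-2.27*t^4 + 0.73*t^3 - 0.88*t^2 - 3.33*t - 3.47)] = (-18.3189*t^4 + 7.1962*t^3 - 3.1556*t^2 + 0.633599999999999*t + 10.5331)/(5.1529*t^8 - 3.3142*t^7 + 4.5281*t^6 + 13.8334*t^5 + 11.6664*t^4 + 0.7946*t^3 + 17.1961*t^2 + 23.1102*t + 12.0409)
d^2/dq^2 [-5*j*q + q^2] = 2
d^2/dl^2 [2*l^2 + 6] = 4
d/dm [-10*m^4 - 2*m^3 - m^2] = 2*m*(-20*m^2 - 3*m - 1)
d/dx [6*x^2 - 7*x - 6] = 12*x - 7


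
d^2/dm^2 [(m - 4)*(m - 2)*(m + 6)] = 6*m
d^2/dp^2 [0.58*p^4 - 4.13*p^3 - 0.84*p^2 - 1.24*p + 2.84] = 6.96*p^2 - 24.78*p - 1.68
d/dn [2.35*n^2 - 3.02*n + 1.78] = 4.7*n - 3.02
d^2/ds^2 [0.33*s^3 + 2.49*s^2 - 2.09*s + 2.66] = 1.98*s + 4.98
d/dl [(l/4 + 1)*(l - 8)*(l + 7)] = 3*l^2/4 + 3*l/2 - 15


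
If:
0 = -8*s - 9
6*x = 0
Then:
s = -9/8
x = 0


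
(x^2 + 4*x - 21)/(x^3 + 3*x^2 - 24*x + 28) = (x - 3)/(x^2 - 4*x + 4)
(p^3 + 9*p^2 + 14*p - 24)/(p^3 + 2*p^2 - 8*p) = (p^2 + 5*p - 6)/(p*(p - 2))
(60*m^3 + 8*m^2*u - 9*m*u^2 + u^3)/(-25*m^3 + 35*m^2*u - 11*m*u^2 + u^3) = (-12*m^2 - 4*m*u + u^2)/(5*m^2 - 6*m*u + u^2)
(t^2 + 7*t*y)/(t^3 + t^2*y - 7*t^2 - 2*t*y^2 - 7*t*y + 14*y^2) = t*(t + 7*y)/(t^3 + t^2*y - 7*t^2 - 2*t*y^2 - 7*t*y + 14*y^2)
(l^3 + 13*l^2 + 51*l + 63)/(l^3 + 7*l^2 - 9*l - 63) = (l + 3)/(l - 3)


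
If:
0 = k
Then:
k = 0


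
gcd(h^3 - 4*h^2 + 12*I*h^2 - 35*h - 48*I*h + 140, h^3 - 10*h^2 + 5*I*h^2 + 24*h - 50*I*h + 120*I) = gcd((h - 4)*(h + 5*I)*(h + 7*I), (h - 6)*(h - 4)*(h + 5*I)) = h^2 + h*(-4 + 5*I) - 20*I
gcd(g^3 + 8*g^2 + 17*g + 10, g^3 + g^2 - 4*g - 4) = g^2 + 3*g + 2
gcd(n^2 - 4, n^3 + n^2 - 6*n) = n - 2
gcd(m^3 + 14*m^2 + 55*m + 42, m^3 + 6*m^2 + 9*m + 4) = m + 1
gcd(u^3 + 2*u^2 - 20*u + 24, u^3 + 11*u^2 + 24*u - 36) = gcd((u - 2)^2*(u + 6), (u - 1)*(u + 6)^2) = u + 6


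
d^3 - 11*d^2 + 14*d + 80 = (d - 8)*(d - 5)*(d + 2)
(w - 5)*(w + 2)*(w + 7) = w^3 + 4*w^2 - 31*w - 70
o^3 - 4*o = o*(o - 2)*(o + 2)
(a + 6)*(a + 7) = a^2 + 13*a + 42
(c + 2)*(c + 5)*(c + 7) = c^3 + 14*c^2 + 59*c + 70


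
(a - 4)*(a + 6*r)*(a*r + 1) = a^3*r + 6*a^2*r^2 - 4*a^2*r + a^2 - 24*a*r^2 + 6*a*r - 4*a - 24*r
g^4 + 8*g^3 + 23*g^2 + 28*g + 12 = (g + 1)*(g + 2)^2*(g + 3)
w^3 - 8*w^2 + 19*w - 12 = (w - 4)*(w - 3)*(w - 1)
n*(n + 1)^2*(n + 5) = n^4 + 7*n^3 + 11*n^2 + 5*n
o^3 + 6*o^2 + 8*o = o*(o + 2)*(o + 4)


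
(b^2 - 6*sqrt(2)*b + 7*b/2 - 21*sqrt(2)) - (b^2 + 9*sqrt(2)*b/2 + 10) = -21*sqrt(2)*b/2 + 7*b/2 - 21*sqrt(2) - 10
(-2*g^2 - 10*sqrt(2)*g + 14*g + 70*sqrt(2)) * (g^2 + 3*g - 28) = -2*g^4 - 10*sqrt(2)*g^3 + 8*g^3 + 40*sqrt(2)*g^2 + 98*g^2 - 392*g + 490*sqrt(2)*g - 1960*sqrt(2)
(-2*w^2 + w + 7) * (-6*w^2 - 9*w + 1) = 12*w^4 + 12*w^3 - 53*w^2 - 62*w + 7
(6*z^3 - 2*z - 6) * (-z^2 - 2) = -6*z^5 - 10*z^3 + 6*z^2 + 4*z + 12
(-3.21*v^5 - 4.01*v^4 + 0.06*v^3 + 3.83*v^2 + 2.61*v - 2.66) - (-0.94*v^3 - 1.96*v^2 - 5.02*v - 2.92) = -3.21*v^5 - 4.01*v^4 + 1.0*v^3 + 5.79*v^2 + 7.63*v + 0.26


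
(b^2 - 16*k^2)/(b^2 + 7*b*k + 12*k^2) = (b - 4*k)/(b + 3*k)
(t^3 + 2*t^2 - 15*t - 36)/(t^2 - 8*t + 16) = (t^2 + 6*t + 9)/(t - 4)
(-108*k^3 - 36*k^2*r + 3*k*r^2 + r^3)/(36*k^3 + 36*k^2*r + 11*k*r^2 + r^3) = (-6*k + r)/(2*k + r)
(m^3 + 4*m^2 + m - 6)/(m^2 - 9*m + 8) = (m^2 + 5*m + 6)/(m - 8)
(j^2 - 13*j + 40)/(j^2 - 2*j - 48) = (j - 5)/(j + 6)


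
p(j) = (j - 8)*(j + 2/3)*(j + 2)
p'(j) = (j - 8)*(j + 2/3) + (j - 8)*(j + 2) + (j + 2/3)*(j + 2)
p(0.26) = -16.21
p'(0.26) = -22.57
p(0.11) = -12.93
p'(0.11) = -21.14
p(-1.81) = 2.13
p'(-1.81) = 9.13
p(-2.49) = -9.37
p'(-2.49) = 25.16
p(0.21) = -15.09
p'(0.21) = -22.11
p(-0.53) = -1.71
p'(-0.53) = -13.50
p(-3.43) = -45.17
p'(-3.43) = 51.88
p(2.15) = -68.38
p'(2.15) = -29.07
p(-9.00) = -991.67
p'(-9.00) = 319.00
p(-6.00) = -298.67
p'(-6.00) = 152.00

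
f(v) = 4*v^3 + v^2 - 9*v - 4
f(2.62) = 51.22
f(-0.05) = -3.55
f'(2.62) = 78.61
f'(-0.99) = 0.78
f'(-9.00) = 945.00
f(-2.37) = -30.30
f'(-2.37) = 53.66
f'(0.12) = -8.59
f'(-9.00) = 945.00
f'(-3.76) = 153.13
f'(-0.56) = -6.36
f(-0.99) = 2.01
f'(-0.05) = -9.07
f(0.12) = -5.06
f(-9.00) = -2758.00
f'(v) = 12*v^2 + 2*v - 9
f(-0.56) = 0.65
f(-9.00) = -2758.00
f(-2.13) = -18.95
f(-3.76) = -168.65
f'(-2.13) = 41.18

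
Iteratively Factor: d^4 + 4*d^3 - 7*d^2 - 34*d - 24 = (d + 4)*(d^3 - 7*d - 6) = (d - 3)*(d + 4)*(d^2 + 3*d + 2) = (d - 3)*(d + 2)*(d + 4)*(d + 1)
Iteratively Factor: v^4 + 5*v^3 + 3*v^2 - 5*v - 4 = (v + 1)*(v^3 + 4*v^2 - v - 4) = (v + 1)^2*(v^2 + 3*v - 4) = (v + 1)^2*(v + 4)*(v - 1)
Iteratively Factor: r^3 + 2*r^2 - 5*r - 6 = (r - 2)*(r^2 + 4*r + 3) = (r - 2)*(r + 1)*(r + 3)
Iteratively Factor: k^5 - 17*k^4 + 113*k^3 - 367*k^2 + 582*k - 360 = (k - 5)*(k^4 - 12*k^3 + 53*k^2 - 102*k + 72) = (k - 5)*(k - 2)*(k^3 - 10*k^2 + 33*k - 36) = (k - 5)*(k - 4)*(k - 2)*(k^2 - 6*k + 9) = (k - 5)*(k - 4)*(k - 3)*(k - 2)*(k - 3)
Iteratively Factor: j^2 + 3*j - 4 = (j - 1)*(j + 4)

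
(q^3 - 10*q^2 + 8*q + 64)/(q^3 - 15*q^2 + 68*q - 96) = (q + 2)/(q - 3)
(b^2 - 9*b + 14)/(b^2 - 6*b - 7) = (b - 2)/(b + 1)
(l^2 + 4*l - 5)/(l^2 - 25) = (l - 1)/(l - 5)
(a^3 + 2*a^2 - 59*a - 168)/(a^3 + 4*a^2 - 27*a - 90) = (a^2 - a - 56)/(a^2 + a - 30)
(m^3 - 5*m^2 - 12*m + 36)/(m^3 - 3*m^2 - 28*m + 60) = (m + 3)/(m + 5)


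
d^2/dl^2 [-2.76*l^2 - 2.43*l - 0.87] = -5.52000000000000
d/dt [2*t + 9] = 2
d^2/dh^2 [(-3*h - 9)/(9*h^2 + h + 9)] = 6*(-(h + 3)*(18*h + 1)^2 + (27*h + 28)*(9*h^2 + h + 9))/(9*h^2 + h + 9)^3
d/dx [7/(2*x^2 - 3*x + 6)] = 7*(3 - 4*x)/(2*x^2 - 3*x + 6)^2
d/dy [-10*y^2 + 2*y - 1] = 2 - 20*y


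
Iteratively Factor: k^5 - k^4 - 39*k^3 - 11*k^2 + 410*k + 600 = (k + 4)*(k^4 - 5*k^3 - 19*k^2 + 65*k + 150) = (k + 2)*(k + 4)*(k^3 - 7*k^2 - 5*k + 75) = (k - 5)*(k + 2)*(k + 4)*(k^2 - 2*k - 15) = (k - 5)^2*(k + 2)*(k + 4)*(k + 3)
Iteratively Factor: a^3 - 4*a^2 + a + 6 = (a + 1)*(a^2 - 5*a + 6) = (a - 2)*(a + 1)*(a - 3)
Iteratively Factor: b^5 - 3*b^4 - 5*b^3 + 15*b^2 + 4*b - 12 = (b - 2)*(b^4 - b^3 - 7*b^2 + b + 6) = (b - 2)*(b + 2)*(b^3 - 3*b^2 - b + 3) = (b - 2)*(b + 1)*(b + 2)*(b^2 - 4*b + 3) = (b - 3)*(b - 2)*(b + 1)*(b + 2)*(b - 1)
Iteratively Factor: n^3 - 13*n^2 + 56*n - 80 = (n - 4)*(n^2 - 9*n + 20) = (n - 5)*(n - 4)*(n - 4)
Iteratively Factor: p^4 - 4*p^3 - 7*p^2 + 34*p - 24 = (p + 3)*(p^3 - 7*p^2 + 14*p - 8) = (p - 2)*(p + 3)*(p^2 - 5*p + 4) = (p - 2)*(p - 1)*(p + 3)*(p - 4)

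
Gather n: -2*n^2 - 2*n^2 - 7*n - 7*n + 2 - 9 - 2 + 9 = -4*n^2 - 14*n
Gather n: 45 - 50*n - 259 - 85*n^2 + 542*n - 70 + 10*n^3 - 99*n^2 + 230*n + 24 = 10*n^3 - 184*n^2 + 722*n - 260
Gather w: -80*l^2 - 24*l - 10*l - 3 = -80*l^2 - 34*l - 3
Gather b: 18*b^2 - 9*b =18*b^2 - 9*b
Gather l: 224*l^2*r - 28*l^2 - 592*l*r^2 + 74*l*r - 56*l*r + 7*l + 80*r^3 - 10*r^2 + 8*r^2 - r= l^2*(224*r - 28) + l*(-592*r^2 + 18*r + 7) + 80*r^3 - 2*r^2 - r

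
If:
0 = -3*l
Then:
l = 0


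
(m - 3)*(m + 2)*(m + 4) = m^3 + 3*m^2 - 10*m - 24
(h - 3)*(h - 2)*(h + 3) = h^3 - 2*h^2 - 9*h + 18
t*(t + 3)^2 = t^3 + 6*t^2 + 9*t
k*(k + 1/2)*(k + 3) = k^3 + 7*k^2/2 + 3*k/2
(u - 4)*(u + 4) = u^2 - 16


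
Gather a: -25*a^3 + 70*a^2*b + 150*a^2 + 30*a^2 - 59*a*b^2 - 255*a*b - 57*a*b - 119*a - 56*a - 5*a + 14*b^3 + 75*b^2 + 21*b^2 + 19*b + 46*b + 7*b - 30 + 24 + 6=-25*a^3 + a^2*(70*b + 180) + a*(-59*b^2 - 312*b - 180) + 14*b^3 + 96*b^2 + 72*b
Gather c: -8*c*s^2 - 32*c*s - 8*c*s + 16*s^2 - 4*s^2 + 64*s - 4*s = c*(-8*s^2 - 40*s) + 12*s^2 + 60*s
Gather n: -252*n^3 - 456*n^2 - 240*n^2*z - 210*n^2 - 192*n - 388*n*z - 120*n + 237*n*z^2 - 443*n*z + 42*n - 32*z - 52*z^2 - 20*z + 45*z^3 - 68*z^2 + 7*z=-252*n^3 + n^2*(-240*z - 666) + n*(237*z^2 - 831*z - 270) + 45*z^3 - 120*z^2 - 45*z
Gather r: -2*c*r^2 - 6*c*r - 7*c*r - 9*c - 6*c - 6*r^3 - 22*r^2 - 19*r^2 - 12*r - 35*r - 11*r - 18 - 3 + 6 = -15*c - 6*r^3 + r^2*(-2*c - 41) + r*(-13*c - 58) - 15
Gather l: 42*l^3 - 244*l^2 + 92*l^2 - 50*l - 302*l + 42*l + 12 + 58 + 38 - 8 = 42*l^3 - 152*l^2 - 310*l + 100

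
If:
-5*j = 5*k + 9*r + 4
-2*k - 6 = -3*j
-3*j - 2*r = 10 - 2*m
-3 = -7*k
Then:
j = 16/7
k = 3/7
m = 136/21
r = -41/21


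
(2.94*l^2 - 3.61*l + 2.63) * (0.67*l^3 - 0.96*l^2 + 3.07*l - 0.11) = 1.9698*l^5 - 5.2411*l^4 + 14.2535*l^3 - 13.9309*l^2 + 8.4712*l - 0.2893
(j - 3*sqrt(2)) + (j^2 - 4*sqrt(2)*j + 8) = j^2 - 4*sqrt(2)*j + j - 3*sqrt(2) + 8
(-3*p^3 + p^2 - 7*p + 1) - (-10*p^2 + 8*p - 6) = -3*p^3 + 11*p^2 - 15*p + 7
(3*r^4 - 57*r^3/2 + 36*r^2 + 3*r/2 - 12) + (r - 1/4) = 3*r^4 - 57*r^3/2 + 36*r^2 + 5*r/2 - 49/4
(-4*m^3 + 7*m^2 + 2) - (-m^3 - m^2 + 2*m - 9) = -3*m^3 + 8*m^2 - 2*m + 11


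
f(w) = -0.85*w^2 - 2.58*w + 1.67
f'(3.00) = -7.68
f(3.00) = -13.72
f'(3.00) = -7.68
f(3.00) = -13.72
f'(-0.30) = -2.07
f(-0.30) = 2.37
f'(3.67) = -8.82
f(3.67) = -19.25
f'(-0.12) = -2.38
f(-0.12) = 1.97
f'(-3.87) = 4.00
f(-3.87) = -1.08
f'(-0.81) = -1.20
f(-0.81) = 3.20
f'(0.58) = -3.57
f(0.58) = -0.11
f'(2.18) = -6.29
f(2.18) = -7.99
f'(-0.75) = -1.30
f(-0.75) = 3.13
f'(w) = -1.7*w - 2.58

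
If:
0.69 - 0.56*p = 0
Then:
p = 1.23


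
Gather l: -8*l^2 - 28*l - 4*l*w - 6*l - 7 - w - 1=-8*l^2 + l*(-4*w - 34) - w - 8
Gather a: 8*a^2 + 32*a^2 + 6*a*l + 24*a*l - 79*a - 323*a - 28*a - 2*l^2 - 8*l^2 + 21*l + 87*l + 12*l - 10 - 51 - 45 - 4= 40*a^2 + a*(30*l - 430) - 10*l^2 + 120*l - 110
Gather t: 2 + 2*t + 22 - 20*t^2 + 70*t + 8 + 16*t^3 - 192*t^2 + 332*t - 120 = 16*t^3 - 212*t^2 + 404*t - 88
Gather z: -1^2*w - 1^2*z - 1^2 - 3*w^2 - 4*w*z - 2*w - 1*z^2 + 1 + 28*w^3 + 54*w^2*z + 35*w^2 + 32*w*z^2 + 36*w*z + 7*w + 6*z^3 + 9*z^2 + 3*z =28*w^3 + 32*w^2 + 4*w + 6*z^3 + z^2*(32*w + 8) + z*(54*w^2 + 32*w + 2)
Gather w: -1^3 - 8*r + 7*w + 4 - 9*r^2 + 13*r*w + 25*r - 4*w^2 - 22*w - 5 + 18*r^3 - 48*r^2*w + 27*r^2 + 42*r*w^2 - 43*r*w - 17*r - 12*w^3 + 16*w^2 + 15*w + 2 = 18*r^3 + 18*r^2 - 12*w^3 + w^2*(42*r + 12) + w*(-48*r^2 - 30*r)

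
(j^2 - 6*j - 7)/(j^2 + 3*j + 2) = (j - 7)/(j + 2)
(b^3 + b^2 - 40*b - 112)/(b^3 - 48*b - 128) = (b - 7)/(b - 8)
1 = 1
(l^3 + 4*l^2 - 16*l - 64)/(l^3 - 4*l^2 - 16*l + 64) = (l + 4)/(l - 4)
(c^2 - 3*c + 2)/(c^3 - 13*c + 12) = (c - 2)/(c^2 + c - 12)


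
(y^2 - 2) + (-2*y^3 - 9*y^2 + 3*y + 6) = -2*y^3 - 8*y^2 + 3*y + 4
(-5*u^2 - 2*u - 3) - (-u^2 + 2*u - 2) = -4*u^2 - 4*u - 1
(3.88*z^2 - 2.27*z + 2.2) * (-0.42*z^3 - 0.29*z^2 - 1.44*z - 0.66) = -1.6296*z^5 - 0.1718*z^4 - 5.8529*z^3 + 0.0699999999999998*z^2 - 1.6698*z - 1.452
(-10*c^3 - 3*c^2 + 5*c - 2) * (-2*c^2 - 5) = 20*c^5 + 6*c^4 + 40*c^3 + 19*c^2 - 25*c + 10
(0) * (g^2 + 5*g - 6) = 0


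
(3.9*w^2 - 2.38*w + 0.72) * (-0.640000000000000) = -2.496*w^2 + 1.5232*w - 0.4608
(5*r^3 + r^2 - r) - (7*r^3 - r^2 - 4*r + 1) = -2*r^3 + 2*r^2 + 3*r - 1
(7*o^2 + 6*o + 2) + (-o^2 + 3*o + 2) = 6*o^2 + 9*o + 4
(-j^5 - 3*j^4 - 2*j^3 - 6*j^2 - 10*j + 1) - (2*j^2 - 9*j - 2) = -j^5 - 3*j^4 - 2*j^3 - 8*j^2 - j + 3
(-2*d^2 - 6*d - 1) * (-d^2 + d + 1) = 2*d^4 + 4*d^3 - 7*d^2 - 7*d - 1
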